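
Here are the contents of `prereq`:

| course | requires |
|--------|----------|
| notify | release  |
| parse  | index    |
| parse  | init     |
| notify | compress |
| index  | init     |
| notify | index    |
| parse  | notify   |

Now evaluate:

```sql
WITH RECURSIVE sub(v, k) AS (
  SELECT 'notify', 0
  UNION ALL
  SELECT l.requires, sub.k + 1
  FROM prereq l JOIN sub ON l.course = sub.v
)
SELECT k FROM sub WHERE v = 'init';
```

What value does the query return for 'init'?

Base: (notify, k=0).
Iteration 1: edges from {notify} -> (compress, k=1), (index, k=1), (release, k=1).
Iteration 2: edges from {compress,index,release} -> (init, k=2).
Iteration 3: no outgoing edges from {init}; recursion stops.

2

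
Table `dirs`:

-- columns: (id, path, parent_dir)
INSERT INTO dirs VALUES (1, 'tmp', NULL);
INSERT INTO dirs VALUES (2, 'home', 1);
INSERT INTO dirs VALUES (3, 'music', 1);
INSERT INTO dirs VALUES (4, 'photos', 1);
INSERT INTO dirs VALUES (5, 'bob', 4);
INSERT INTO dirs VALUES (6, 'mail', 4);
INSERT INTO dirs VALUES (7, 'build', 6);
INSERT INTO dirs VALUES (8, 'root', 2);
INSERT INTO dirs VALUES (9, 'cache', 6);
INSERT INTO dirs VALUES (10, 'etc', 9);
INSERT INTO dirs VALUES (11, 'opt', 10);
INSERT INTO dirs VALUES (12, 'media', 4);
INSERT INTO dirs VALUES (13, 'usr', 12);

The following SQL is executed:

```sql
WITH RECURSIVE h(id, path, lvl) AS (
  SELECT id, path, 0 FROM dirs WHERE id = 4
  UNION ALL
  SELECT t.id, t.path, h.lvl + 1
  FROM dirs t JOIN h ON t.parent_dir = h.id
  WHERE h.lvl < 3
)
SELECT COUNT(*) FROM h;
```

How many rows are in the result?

Base: id=4 (photos) at lvl 0.
Iteration 1: rows with parent_dir in {4} -> bob (id 5, lvl 1), mail (id 6, lvl 1), media (id 12, lvl 1).
Iteration 2: rows with parent_dir in {5,6,12} -> build (id 7, lvl 2), cache (id 9, lvl 2), usr (id 13, lvl 2).
Iteration 3: rows with parent_dir in {7,9,13} -> etc (id 10, lvl 3).
Iteration 4: lvl < 3 fails for all current rows; recursion stops.
Total rows emitted: 8.

8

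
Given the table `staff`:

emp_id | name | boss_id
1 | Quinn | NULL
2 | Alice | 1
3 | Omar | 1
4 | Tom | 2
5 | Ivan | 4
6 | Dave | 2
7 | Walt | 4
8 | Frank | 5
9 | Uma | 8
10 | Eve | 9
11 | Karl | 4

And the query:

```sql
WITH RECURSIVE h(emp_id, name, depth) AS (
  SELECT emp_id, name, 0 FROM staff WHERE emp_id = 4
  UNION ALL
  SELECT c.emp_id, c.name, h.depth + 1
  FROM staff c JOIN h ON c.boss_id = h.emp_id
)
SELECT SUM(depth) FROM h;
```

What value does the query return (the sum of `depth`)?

12

Base: emp_id=4 (Tom) at depth 0.
Iteration 1: rows with boss_id in {4} -> Ivan (id 5, depth 1), Walt (id 7, depth 1), Karl (id 11, depth 1).
Iteration 2: rows with boss_id in {5,7,11} -> Frank (id 8, depth 2).
Iteration 3: rows with boss_id in {8} -> Uma (id 9, depth 3).
Iteration 4: rows with boss_id in {9} -> Eve (id 10, depth 4).
Iteration 5: no rows with boss_id in {10}; recursion stops.
SUM(depth) = 0 + 1 + 1 + 1 + 2 + 3 + 4 = 12.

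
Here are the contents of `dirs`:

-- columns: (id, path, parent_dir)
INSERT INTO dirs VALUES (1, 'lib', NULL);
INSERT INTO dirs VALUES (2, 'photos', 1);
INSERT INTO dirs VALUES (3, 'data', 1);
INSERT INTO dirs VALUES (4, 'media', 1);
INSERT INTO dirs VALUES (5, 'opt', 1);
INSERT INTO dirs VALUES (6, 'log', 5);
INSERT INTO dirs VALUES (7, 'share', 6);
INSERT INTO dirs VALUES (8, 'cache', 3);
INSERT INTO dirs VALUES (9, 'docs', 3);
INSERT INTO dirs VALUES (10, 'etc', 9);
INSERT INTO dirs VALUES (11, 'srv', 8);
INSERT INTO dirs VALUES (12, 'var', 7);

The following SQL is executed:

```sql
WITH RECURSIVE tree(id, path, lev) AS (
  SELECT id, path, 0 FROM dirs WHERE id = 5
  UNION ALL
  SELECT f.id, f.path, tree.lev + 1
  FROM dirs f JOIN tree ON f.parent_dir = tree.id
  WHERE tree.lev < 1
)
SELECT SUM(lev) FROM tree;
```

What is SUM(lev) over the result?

1

Base: id=5 (opt) at lev 0.
Iteration 1: rows with parent_dir in {5} -> log (id 6, lev 1).
Iteration 2: lev < 1 fails for all current rows; recursion stops.
SUM(lev) = 0 + 1 = 1.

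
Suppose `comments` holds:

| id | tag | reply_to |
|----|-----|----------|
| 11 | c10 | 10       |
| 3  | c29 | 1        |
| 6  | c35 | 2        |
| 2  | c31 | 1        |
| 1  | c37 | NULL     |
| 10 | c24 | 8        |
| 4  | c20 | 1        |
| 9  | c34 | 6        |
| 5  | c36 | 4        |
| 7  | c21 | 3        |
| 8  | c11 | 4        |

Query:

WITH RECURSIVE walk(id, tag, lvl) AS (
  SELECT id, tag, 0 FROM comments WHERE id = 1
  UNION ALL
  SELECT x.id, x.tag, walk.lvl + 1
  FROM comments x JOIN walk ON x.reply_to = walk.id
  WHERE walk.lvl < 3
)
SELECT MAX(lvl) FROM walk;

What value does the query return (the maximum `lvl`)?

3

Base: id=1 (c37) at lvl 0.
Iteration 1: rows with reply_to in {1} -> c31 (id 2, lvl 1), c29 (id 3, lvl 1), c20 (id 4, lvl 1).
Iteration 2: rows with reply_to in {2,3,4} -> c36 (id 5, lvl 2), c35 (id 6, lvl 2), c21 (id 7, lvl 2), c11 (id 8, lvl 2).
Iteration 3: rows with reply_to in {5,6,7,8} -> c34 (id 9, lvl 3), c24 (id 10, lvl 3).
Iteration 4: lvl < 3 fails for all current rows; recursion stops.
lvl values: 0, 1, 1, 1, 2, 2, 2, 2, 3, 3; the maximum is 3.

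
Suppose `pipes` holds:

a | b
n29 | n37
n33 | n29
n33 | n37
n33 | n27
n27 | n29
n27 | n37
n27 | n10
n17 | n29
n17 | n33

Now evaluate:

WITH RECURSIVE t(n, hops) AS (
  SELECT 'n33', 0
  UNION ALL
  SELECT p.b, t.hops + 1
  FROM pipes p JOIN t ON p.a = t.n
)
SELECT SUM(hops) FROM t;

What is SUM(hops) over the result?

14

Base: (n33, hops=0).
Iteration 1: edges from {n33} -> (n27, hops=1), (n29, hops=1), (n37, hops=1).
Iteration 2: edges from {n27,n29,n37} -> (n10, hops=2), (n29, hops=2), (n37, hops=2) x2. [UNION ALL keeps all 4 new rows, including repeats]
Iteration 3: edges from {n10,n29,n37} -> (n37, hops=3).
Iteration 4: no outgoing edges from {n37}; recursion stops.
SUM(hops) = 0 + 1 + 1 + 1 + 2 + 2 + 2 + 2 + 3 = 14.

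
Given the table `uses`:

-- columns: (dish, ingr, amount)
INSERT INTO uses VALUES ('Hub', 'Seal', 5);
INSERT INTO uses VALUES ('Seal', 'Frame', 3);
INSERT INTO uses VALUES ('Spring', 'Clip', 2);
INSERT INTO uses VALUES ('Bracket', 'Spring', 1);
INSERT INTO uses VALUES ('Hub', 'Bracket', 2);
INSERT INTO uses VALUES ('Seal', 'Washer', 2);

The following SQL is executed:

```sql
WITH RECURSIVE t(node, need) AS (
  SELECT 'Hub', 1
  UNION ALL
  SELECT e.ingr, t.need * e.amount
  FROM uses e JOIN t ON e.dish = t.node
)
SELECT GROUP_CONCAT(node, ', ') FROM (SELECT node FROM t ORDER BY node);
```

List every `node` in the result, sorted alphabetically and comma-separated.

Bracket, Clip, Frame, Hub, Seal, Spring, Washer

Base: (Hub, need=1).
Iteration 1: components of {Hub} -> Bracket = 1*2 = 2, Seal = 1*5 = 5.
Iteration 2: components of {Bracket,Seal} -> Frame = 5*3 = 15, Spring = 2*1 = 2, Washer = 5*2 = 10.
Iteration 3: components of {Frame,Spring,Washer} -> Clip = 2*2 = 4.
Iteration 4: no further components; recursion stops.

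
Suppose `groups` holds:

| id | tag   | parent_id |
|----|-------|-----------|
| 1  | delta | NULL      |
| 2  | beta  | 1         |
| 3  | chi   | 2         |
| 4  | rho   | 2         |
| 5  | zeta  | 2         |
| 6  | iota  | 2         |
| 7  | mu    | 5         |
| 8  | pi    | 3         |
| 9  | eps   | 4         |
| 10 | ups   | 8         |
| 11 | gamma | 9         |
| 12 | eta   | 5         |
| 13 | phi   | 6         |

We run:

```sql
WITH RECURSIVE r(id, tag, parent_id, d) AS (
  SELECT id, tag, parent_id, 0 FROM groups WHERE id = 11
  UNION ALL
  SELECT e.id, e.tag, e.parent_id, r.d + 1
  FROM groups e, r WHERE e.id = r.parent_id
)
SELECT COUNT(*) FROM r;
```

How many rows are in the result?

Base: id=11 (gamma), parent_id=9, d 0.
Iteration 1: join on id=9 -> eps (id 9, parent_id=4, d 1).
Iteration 2: join on id=4 -> rho (id 4, parent_id=2, d 2).
Iteration 3: join on id=2 -> beta (id 2, parent_id=1, d 3).
Iteration 4: join on id=1 -> delta (id 1, parent_id=NULL, d 4).
Iteration 5: parent_id is NULL; no match; recursion stops.
Total rows emitted: 5.

5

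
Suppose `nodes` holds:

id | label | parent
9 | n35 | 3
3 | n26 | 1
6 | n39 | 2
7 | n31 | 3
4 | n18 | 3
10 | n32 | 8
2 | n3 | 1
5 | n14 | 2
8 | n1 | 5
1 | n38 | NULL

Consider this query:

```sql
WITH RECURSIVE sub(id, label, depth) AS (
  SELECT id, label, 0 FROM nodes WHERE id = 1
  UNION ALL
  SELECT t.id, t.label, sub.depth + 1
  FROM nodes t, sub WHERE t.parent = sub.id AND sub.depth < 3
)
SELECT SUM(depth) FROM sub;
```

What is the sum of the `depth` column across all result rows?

Base: id=1 (n38) at depth 0.
Iteration 1: rows with parent in {1} -> n3 (id 2, depth 1), n26 (id 3, depth 1).
Iteration 2: rows with parent in {2,3} -> n18 (id 4, depth 2), n14 (id 5, depth 2), n39 (id 6, depth 2), n31 (id 7, depth 2), n35 (id 9, depth 2).
Iteration 3: rows with parent in {4,5,6,7,9} -> n1 (id 8, depth 3).
Iteration 4: depth < 3 fails for all current rows; recursion stops.
SUM(depth) = 0 + 1 + 1 + 2 + 2 + 2 + 2 + 2 + 3 = 15.

15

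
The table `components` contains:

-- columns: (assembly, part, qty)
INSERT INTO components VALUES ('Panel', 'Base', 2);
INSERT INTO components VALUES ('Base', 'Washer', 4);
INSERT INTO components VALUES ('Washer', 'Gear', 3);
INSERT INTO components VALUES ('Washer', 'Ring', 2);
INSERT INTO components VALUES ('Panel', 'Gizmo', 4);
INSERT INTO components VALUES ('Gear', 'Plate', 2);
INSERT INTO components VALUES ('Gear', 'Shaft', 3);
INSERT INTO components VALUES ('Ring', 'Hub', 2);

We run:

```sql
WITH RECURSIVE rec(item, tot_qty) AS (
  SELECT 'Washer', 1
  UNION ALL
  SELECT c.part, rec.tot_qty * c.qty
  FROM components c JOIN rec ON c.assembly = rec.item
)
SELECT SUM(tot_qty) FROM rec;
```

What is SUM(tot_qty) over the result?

25

Base: (Washer, tot_qty=1).
Iteration 1: components of {Washer} -> Gear = 1*3 = 3, Ring = 1*2 = 2.
Iteration 2: components of {Gear,Ring} -> Hub = 2*2 = 4, Plate = 3*2 = 6, Shaft = 3*3 = 9.
Iteration 3: no further components; recursion stops.
SUM(tot_qty) = 1 + 3 + 2 + 6 + 9 + 4 = 25.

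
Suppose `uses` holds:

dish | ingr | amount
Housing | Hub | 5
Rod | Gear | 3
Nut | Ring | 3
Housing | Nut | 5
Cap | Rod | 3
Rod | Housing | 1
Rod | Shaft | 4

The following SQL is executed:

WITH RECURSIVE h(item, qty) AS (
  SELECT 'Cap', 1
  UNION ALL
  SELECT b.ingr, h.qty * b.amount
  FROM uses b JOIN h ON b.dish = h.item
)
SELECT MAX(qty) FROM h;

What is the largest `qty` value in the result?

45

Base: (Cap, qty=1).
Iteration 1: components of {Cap} -> Rod = 1*3 = 3.
Iteration 2: components of {Rod} -> Gear = 3*3 = 9, Housing = 3*1 = 3, Shaft = 3*4 = 12.
Iteration 3: components of {Gear,Housing,Shaft} -> Hub = 3*5 = 15, Nut = 3*5 = 15.
Iteration 4: components of {Hub,Nut} -> Ring = 15*3 = 45.
Iteration 5: no further components; recursion stops.
qty values: 1, 3, 3, 9, 12, 15, 15, 45; the maximum is 45.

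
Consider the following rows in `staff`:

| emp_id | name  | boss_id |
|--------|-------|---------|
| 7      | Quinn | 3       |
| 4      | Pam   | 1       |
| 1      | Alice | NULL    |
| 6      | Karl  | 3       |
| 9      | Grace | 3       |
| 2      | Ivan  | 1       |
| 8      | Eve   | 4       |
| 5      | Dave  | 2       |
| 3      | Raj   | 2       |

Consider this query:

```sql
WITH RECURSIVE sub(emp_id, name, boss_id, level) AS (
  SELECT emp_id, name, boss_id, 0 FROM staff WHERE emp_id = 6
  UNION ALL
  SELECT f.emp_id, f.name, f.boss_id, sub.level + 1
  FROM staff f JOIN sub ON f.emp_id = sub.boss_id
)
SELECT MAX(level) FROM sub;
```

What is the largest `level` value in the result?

Base: emp_id=6 (Karl), boss_id=3, level 0.
Iteration 1: join on emp_id=3 -> Raj (id 3, boss_id=2, level 1).
Iteration 2: join on emp_id=2 -> Ivan (id 2, boss_id=1, level 2).
Iteration 3: join on emp_id=1 -> Alice (id 1, boss_id=NULL, level 3).
Iteration 4: boss_id is NULL; no match; recursion stops.
level values: 0, 1, 2, 3; the maximum is 3.

3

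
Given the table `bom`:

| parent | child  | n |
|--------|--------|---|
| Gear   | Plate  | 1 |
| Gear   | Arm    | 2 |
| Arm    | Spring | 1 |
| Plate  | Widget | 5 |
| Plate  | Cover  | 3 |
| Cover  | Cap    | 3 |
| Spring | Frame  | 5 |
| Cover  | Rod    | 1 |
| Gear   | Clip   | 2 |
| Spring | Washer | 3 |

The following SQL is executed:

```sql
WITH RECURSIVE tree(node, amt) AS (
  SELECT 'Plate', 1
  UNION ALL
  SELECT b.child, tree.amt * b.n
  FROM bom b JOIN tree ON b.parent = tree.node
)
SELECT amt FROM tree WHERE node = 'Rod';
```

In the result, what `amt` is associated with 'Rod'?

3

Base: (Plate, amt=1).
Iteration 1: components of {Plate} -> Cover = 1*3 = 3, Widget = 1*5 = 5.
Iteration 2: components of {Cover,Widget} -> Cap = 3*3 = 9, Rod = 3*1 = 3.
Iteration 3: no further components; recursion stops.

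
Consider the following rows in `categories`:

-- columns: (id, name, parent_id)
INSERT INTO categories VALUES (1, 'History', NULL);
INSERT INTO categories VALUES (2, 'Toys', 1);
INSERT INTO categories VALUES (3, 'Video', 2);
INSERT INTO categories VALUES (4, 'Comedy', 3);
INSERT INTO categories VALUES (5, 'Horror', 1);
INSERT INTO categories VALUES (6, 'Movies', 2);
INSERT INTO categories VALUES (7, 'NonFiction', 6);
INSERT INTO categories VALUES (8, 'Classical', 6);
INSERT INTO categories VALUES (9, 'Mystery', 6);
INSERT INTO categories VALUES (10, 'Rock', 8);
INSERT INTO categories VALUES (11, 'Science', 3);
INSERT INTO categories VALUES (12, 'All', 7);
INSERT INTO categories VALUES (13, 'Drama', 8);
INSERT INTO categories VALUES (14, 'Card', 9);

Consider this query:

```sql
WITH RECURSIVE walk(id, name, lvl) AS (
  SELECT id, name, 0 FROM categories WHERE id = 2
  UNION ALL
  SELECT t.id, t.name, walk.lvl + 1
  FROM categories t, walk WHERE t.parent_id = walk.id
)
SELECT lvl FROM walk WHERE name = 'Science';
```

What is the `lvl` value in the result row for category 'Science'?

2

Base: id=2 (Toys) at lvl 0.
Iteration 1: rows with parent_id in {2} -> Video (id 3, lvl 1), Movies (id 6, lvl 1).
Iteration 2: rows with parent_id in {3,6} -> Comedy (id 4, lvl 2), NonFiction (id 7, lvl 2), Classical (id 8, lvl 2), Mystery (id 9, lvl 2), Science (id 11, lvl 2).
Iteration 3: rows with parent_id in {4,7,8,9,11} -> Rock (id 10, lvl 3), All (id 12, lvl 3), Drama (id 13, lvl 3), Card (id 14, lvl 3).
Iteration 4: no rows with parent_id in {10,12,13,14}; recursion stops.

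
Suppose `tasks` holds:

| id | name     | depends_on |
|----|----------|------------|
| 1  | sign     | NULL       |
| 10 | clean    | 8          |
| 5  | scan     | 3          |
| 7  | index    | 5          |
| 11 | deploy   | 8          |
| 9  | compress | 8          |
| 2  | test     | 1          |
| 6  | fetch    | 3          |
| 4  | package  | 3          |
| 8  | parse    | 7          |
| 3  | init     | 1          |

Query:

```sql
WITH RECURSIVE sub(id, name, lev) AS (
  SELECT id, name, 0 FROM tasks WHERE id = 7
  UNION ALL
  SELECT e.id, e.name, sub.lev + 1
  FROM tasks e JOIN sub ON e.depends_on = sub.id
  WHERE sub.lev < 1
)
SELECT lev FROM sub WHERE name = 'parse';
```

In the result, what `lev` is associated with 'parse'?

Base: id=7 (index) at lev 0.
Iteration 1: rows with depends_on in {7} -> parse (id 8, lev 1).
Iteration 2: lev < 1 fails for all current rows; recursion stops.

1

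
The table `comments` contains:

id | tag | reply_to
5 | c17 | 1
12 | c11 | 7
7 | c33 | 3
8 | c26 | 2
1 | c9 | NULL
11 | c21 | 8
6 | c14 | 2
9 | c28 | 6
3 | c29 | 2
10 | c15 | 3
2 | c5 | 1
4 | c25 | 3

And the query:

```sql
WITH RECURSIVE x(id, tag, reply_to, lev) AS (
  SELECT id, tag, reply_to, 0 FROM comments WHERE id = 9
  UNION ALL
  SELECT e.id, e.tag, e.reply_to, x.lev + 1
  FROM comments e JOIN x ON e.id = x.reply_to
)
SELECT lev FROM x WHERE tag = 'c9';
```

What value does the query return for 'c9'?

3

Base: id=9 (c28), reply_to=6, lev 0.
Iteration 1: join on id=6 -> c14 (id 6, reply_to=2, lev 1).
Iteration 2: join on id=2 -> c5 (id 2, reply_to=1, lev 2).
Iteration 3: join on id=1 -> c9 (id 1, reply_to=NULL, lev 3).
Iteration 4: reply_to is NULL; no match; recursion stops.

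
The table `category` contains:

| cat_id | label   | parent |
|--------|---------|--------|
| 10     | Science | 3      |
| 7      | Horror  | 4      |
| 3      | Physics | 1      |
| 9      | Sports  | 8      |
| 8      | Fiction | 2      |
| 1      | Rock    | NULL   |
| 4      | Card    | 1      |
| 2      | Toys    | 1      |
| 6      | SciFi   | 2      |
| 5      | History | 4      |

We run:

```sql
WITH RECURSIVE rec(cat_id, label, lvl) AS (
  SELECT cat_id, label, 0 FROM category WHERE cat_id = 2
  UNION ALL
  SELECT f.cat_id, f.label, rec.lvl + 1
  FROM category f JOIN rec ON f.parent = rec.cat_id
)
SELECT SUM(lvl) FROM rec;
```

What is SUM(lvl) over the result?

Base: cat_id=2 (Toys) at lvl 0.
Iteration 1: rows with parent in {2} -> SciFi (id 6, lvl 1), Fiction (id 8, lvl 1).
Iteration 2: rows with parent in {6,8} -> Sports (id 9, lvl 2).
Iteration 3: no rows with parent in {9}; recursion stops.
SUM(lvl) = 0 + 1 + 1 + 2 = 4.

4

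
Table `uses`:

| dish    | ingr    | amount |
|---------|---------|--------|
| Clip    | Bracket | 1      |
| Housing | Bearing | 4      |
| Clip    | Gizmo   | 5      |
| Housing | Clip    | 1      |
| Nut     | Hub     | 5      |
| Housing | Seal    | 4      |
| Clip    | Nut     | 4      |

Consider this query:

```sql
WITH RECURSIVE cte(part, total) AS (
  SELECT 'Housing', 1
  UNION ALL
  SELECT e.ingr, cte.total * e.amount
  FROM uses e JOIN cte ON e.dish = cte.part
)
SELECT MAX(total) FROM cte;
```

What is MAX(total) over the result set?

Base: (Housing, total=1).
Iteration 1: components of {Housing} -> Bearing = 1*4 = 4, Clip = 1*1 = 1, Seal = 1*4 = 4.
Iteration 2: components of {Bearing,Clip,Seal} -> Bracket = 1*1 = 1, Gizmo = 1*5 = 5, Nut = 1*4 = 4.
Iteration 3: components of {Bracket,Gizmo,Nut} -> Hub = 4*5 = 20.
Iteration 4: no further components; recursion stops.
total values: 1, 1, 4, 4, 4, 1, 5, 20; the maximum is 20.

20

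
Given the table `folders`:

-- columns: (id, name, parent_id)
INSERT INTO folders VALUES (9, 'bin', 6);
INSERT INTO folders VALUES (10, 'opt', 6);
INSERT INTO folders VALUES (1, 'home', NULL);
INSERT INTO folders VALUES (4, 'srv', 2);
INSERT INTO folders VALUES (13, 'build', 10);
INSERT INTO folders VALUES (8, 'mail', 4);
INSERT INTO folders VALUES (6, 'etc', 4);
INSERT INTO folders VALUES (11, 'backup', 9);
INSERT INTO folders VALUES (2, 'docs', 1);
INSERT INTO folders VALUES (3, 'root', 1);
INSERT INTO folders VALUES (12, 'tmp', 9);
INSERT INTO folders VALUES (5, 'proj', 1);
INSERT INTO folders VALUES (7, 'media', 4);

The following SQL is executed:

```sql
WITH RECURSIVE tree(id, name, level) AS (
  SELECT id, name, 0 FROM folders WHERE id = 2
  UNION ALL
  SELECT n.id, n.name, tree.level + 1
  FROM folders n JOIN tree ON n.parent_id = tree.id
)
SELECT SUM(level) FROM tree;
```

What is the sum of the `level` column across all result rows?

25

Base: id=2 (docs) at level 0.
Iteration 1: rows with parent_id in {2} -> srv (id 4, level 1).
Iteration 2: rows with parent_id in {4} -> etc (id 6, level 2), media (id 7, level 2), mail (id 8, level 2).
Iteration 3: rows with parent_id in {6,7,8} -> bin (id 9, level 3), opt (id 10, level 3).
Iteration 4: rows with parent_id in {9,10} -> backup (id 11, level 4), tmp (id 12, level 4), build (id 13, level 4).
Iteration 5: no rows with parent_id in {11,12,13}; recursion stops.
SUM(level) = 0 + 1 + 2 + 2 + 2 + 3 + 3 + 4 + 4 + 4 = 25.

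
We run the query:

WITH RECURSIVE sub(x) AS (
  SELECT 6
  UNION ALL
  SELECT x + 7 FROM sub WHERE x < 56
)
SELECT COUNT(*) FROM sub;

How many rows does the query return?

9

Base: x=6.
Iteration 1: 6 < 56 holds -> x = 6 + 7 = 13.
Iteration 2: 13 < 56 holds -> x = 13 + 7 = 20.
Iteration 3: 20 < 56 holds -> x = 20 + 7 = 27.
Iteration 4: 27 < 56 holds -> x = 27 + 7 = 34.
Iteration 5: 34 < 56 holds -> x = 34 + 7 = 41.
Iteration 6: 41 < 56 holds -> x = 41 + 7 = 48.
Iteration 7: 48 < 56 holds -> x = 48 + 7 = 55.
Iteration 8: 55 < 56 holds -> x = 55 + 7 = 62.
Iteration 9: 62 < 56 fails; recursion stops.
Total rows emitted: 9.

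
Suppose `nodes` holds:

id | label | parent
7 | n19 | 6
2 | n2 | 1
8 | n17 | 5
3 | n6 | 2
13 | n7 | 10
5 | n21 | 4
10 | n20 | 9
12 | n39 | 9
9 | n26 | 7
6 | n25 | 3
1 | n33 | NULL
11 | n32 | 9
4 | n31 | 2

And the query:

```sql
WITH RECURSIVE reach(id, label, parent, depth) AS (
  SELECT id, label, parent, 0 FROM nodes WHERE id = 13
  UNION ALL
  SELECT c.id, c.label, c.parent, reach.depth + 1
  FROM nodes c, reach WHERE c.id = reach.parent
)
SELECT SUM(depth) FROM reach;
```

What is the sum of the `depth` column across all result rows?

Base: id=13 (n7), parent=10, depth 0.
Iteration 1: join on id=10 -> n20 (id 10, parent=9, depth 1).
Iteration 2: join on id=9 -> n26 (id 9, parent=7, depth 2).
Iteration 3: join on id=7 -> n19 (id 7, parent=6, depth 3).
Iteration 4: join on id=6 -> n25 (id 6, parent=3, depth 4).
Iteration 5: join on id=3 -> n6 (id 3, parent=2, depth 5).
Iteration 6: join on id=2 -> n2 (id 2, parent=1, depth 6).
Iteration 7: join on id=1 -> n33 (id 1, parent=NULL, depth 7).
Iteration 8: parent is NULL; no match; recursion stops.
SUM(depth) = 0 + 1 + 2 + 3 + 4 + 5 + 6 + 7 = 28.

28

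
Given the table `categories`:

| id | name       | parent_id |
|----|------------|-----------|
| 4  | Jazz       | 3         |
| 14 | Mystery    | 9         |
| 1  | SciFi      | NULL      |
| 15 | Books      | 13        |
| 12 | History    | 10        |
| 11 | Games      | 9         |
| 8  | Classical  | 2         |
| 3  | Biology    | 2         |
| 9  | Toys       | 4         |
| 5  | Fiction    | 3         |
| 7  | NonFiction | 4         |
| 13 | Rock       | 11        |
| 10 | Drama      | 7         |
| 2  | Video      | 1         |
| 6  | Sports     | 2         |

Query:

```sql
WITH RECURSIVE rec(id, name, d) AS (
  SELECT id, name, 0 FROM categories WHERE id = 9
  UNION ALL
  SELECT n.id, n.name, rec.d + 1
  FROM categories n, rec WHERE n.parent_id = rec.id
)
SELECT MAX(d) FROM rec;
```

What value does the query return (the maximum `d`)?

3

Base: id=9 (Toys) at d 0.
Iteration 1: rows with parent_id in {9} -> Games (id 11, d 1), Mystery (id 14, d 1).
Iteration 2: rows with parent_id in {11,14} -> Rock (id 13, d 2).
Iteration 3: rows with parent_id in {13} -> Books (id 15, d 3).
Iteration 4: no rows with parent_id in {15}; recursion stops.
d values: 0, 1, 1, 2, 3; the maximum is 3.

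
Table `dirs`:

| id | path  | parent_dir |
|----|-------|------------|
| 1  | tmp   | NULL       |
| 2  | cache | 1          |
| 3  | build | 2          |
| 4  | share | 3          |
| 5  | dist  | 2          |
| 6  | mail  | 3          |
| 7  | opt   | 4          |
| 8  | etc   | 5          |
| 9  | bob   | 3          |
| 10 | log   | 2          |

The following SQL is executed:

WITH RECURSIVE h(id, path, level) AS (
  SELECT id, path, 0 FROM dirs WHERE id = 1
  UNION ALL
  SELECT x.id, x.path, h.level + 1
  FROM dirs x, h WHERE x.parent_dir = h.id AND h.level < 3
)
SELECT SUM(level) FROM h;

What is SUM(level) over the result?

19

Base: id=1 (tmp) at level 0.
Iteration 1: rows with parent_dir in {1} -> cache (id 2, level 1).
Iteration 2: rows with parent_dir in {2} -> build (id 3, level 2), dist (id 5, level 2), log (id 10, level 2).
Iteration 3: rows with parent_dir in {3,5,10} -> share (id 4, level 3), mail (id 6, level 3), etc (id 8, level 3), bob (id 9, level 3).
Iteration 4: level < 3 fails for all current rows; recursion stops.
SUM(level) = 0 + 1 + 2 + 2 + 2 + 3 + 3 + 3 + 3 = 19.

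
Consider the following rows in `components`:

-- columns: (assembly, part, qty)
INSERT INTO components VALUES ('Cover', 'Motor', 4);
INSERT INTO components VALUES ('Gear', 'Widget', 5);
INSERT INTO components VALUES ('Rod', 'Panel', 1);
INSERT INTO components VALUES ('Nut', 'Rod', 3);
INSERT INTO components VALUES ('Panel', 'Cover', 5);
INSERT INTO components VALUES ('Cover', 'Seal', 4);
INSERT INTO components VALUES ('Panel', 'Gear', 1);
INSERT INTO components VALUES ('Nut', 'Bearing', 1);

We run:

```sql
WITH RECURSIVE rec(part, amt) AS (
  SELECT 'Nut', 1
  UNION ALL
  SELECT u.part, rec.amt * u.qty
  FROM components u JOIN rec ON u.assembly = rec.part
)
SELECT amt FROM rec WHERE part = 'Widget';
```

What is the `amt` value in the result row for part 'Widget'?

Base: (Nut, amt=1).
Iteration 1: components of {Nut} -> Bearing = 1*1 = 1, Rod = 1*3 = 3.
Iteration 2: components of {Bearing,Rod} -> Panel = 3*1 = 3.
Iteration 3: components of {Panel} -> Cover = 3*5 = 15, Gear = 3*1 = 3.
Iteration 4: components of {Cover,Gear} -> Motor = 15*4 = 60, Seal = 15*4 = 60, Widget = 3*5 = 15.
Iteration 5: no further components; recursion stops.

15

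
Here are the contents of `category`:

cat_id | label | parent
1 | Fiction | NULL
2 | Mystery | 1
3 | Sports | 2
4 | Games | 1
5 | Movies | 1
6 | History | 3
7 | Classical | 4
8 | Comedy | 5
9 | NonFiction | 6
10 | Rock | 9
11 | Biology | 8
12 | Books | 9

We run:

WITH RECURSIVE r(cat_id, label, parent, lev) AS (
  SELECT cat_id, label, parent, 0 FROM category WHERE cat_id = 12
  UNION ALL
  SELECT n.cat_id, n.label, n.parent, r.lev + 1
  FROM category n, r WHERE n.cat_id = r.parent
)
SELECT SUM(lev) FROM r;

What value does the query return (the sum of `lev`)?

Base: cat_id=12 (Books), parent=9, lev 0.
Iteration 1: join on cat_id=9 -> NonFiction (id 9, parent=6, lev 1).
Iteration 2: join on cat_id=6 -> History (id 6, parent=3, lev 2).
Iteration 3: join on cat_id=3 -> Sports (id 3, parent=2, lev 3).
Iteration 4: join on cat_id=2 -> Mystery (id 2, parent=1, lev 4).
Iteration 5: join on cat_id=1 -> Fiction (id 1, parent=NULL, lev 5).
Iteration 6: parent is NULL; no match; recursion stops.
SUM(lev) = 0 + 1 + 2 + 3 + 4 + 5 = 15.

15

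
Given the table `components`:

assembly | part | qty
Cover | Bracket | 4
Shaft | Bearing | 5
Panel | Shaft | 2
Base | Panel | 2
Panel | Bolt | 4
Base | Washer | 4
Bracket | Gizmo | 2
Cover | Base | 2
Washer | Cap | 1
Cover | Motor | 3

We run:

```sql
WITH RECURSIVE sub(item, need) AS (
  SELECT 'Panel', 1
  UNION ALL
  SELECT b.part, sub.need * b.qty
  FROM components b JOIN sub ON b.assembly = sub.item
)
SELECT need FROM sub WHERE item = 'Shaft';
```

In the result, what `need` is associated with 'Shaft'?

2

Base: (Panel, need=1).
Iteration 1: components of {Panel} -> Bolt = 1*4 = 4, Shaft = 1*2 = 2.
Iteration 2: components of {Bolt,Shaft} -> Bearing = 2*5 = 10.
Iteration 3: no further components; recursion stops.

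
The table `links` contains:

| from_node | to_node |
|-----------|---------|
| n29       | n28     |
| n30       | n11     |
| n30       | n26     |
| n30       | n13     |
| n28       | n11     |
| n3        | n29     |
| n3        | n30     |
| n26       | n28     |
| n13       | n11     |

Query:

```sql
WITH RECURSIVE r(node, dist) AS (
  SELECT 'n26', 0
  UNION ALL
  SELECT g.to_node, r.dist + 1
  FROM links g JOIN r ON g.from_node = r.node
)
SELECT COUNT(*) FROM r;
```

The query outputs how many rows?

Base: (n26, dist=0).
Iteration 1: edges from {n26} -> (n28, dist=1).
Iteration 2: edges from {n28} -> (n11, dist=2).
Iteration 3: no outgoing edges from {n11}; recursion stops.
Total rows emitted: 3.

3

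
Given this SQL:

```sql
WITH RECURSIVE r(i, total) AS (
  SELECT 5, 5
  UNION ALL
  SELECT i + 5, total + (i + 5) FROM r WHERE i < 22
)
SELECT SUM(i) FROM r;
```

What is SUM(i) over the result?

Base: i=5, total=5.
Iteration 1: 5 < 22 holds -> i = 5 + 5 = 10, total = 5 + 10 = 15.
Iteration 2: 10 < 22 holds -> i = 10 + 5 = 15, total = 15 + 15 = 30.
Iteration 3: 15 < 22 holds -> i = 15 + 5 = 20, total = 30 + 20 = 50.
Iteration 4: 20 < 22 holds -> i = 20 + 5 = 25, total = 50 + 25 = 75.
Iteration 5: 25 < 22 fails; recursion stops.
SUM(i) = 5 + 10 + 15 + 20 + 25 = 75.

75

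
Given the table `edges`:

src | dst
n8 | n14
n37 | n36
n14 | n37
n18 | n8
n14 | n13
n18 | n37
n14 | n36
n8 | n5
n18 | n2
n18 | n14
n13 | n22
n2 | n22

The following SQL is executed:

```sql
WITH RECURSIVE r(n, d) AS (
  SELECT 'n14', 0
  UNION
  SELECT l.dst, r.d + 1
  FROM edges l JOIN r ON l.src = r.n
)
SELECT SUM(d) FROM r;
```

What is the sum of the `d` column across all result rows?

Base: (n14, d=0).
Iteration 1: edges from {n14} -> (n13, d=1), (n36, d=1), (n37, d=1).
Iteration 2: edges from {n13,n36,n37} -> (n22, d=2), (n36, d=2).
Iteration 3: no outgoing edges from {n22,n36}; recursion stops.
SUM(d) = 0 + 1 + 1 + 1 + 2 + 2 = 7.

7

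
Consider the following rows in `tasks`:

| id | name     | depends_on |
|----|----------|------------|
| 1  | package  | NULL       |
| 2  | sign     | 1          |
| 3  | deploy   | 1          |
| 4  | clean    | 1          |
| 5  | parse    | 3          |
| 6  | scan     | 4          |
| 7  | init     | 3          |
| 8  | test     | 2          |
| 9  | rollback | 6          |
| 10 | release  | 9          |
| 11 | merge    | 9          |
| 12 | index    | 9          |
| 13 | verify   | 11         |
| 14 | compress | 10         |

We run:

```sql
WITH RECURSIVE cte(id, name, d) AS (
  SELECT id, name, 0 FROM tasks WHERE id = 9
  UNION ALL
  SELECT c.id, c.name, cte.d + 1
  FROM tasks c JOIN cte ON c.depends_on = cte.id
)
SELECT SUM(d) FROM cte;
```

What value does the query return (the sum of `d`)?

Base: id=9 (rollback) at d 0.
Iteration 1: rows with depends_on in {9} -> release (id 10, d 1), merge (id 11, d 1), index (id 12, d 1).
Iteration 2: rows with depends_on in {10,11,12} -> verify (id 13, d 2), compress (id 14, d 2).
Iteration 3: no rows with depends_on in {13,14}; recursion stops.
SUM(d) = 0 + 1 + 1 + 1 + 2 + 2 = 7.

7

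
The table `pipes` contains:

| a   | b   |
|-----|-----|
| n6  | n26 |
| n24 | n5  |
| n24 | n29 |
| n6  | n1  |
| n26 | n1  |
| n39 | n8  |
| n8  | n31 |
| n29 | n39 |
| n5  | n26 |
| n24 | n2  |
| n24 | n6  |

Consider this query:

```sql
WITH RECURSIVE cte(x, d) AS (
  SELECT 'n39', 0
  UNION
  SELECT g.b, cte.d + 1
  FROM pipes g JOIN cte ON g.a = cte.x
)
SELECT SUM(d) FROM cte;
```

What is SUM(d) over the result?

Base: (n39, d=0).
Iteration 1: edges from {n39} -> (n8, d=1).
Iteration 2: edges from {n8} -> (n31, d=2).
Iteration 3: no outgoing edges from {n31}; recursion stops.
SUM(d) = 0 + 1 + 2 = 3.

3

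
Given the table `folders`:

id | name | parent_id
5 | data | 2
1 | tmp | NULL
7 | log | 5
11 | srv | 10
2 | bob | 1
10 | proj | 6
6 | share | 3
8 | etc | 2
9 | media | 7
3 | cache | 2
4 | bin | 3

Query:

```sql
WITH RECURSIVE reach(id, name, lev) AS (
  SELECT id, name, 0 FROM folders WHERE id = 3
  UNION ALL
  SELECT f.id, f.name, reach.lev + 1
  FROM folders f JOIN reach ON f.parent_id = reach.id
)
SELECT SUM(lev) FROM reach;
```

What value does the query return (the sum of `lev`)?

7

Base: id=3 (cache) at lev 0.
Iteration 1: rows with parent_id in {3} -> bin (id 4, lev 1), share (id 6, lev 1).
Iteration 2: rows with parent_id in {4,6} -> proj (id 10, lev 2).
Iteration 3: rows with parent_id in {10} -> srv (id 11, lev 3).
Iteration 4: no rows with parent_id in {11}; recursion stops.
SUM(lev) = 0 + 1 + 1 + 2 + 3 = 7.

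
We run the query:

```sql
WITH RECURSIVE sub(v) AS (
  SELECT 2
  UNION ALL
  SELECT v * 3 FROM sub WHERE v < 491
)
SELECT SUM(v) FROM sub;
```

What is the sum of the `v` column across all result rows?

Base: v=2.
Iteration 1: 2 < 491 holds -> v = 2 * 3 = 6.
Iteration 2: 6 < 491 holds -> v = 6 * 3 = 18.
Iteration 3: 18 < 491 holds -> v = 18 * 3 = 54.
Iteration 4: 54 < 491 holds -> v = 54 * 3 = 162.
Iteration 5: 162 < 491 holds -> v = 162 * 3 = 486.
Iteration 6: 486 < 491 holds -> v = 486 * 3 = 1458.
Iteration 7: 1458 < 491 fails; recursion stops.
SUM(v) = 2 + 6 + 18 + 54 + 162 + 486 + 1458 = 2186.

2186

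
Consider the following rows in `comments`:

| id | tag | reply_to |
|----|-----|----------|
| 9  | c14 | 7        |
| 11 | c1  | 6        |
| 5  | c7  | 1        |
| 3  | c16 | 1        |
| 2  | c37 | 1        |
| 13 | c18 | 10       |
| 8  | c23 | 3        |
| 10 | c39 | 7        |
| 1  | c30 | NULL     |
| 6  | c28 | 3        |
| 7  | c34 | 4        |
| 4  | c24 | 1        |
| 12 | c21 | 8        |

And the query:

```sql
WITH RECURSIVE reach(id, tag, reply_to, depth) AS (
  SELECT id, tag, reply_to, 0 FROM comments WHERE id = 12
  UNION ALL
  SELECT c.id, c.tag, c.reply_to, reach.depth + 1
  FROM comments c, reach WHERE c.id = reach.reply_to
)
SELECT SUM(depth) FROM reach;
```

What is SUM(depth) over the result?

Base: id=12 (c21), reply_to=8, depth 0.
Iteration 1: join on id=8 -> c23 (id 8, reply_to=3, depth 1).
Iteration 2: join on id=3 -> c16 (id 3, reply_to=1, depth 2).
Iteration 3: join on id=1 -> c30 (id 1, reply_to=NULL, depth 3).
Iteration 4: reply_to is NULL; no match; recursion stops.
SUM(depth) = 0 + 1 + 2 + 3 = 6.

6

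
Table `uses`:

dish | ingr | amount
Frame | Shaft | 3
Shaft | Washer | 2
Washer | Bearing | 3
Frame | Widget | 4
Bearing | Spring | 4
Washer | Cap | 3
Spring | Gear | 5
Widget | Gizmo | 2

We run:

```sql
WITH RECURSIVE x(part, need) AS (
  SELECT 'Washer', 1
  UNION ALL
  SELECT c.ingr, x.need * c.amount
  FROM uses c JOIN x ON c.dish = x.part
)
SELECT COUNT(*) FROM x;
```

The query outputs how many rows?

Base: (Washer, need=1).
Iteration 1: components of {Washer} -> Bearing = 1*3 = 3, Cap = 1*3 = 3.
Iteration 2: components of {Bearing,Cap} -> Spring = 3*4 = 12.
Iteration 3: components of {Spring} -> Gear = 12*5 = 60.
Iteration 4: no further components; recursion stops.
Total rows emitted: 5.

5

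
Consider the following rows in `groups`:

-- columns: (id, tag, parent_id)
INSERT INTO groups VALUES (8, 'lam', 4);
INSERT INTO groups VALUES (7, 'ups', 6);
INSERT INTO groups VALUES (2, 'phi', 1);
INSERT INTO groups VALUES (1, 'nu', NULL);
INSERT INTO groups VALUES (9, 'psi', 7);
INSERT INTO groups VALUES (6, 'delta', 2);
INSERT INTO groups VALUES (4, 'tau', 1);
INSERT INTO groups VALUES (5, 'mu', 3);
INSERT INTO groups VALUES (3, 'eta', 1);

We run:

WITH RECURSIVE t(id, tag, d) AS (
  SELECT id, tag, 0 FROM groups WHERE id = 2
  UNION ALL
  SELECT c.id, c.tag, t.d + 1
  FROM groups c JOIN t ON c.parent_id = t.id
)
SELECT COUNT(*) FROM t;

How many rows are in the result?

Base: id=2 (phi) at d 0.
Iteration 1: rows with parent_id in {2} -> delta (id 6, d 1).
Iteration 2: rows with parent_id in {6} -> ups (id 7, d 2).
Iteration 3: rows with parent_id in {7} -> psi (id 9, d 3).
Iteration 4: no rows with parent_id in {9}; recursion stops.
Total rows emitted: 4.

4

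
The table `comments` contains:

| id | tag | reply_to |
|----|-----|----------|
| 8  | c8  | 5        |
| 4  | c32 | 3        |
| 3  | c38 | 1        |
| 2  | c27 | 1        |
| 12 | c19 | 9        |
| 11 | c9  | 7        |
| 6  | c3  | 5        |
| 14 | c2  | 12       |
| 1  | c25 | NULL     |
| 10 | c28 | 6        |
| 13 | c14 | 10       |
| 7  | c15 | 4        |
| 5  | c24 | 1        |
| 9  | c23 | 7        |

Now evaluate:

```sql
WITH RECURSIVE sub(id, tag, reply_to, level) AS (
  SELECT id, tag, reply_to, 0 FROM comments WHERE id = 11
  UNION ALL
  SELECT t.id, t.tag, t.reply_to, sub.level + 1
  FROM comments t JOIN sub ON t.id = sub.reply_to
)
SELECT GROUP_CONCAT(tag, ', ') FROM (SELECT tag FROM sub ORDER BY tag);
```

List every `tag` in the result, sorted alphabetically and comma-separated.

c15, c25, c32, c38, c9

Base: id=11 (c9), reply_to=7, level 0.
Iteration 1: join on id=7 -> c15 (id 7, reply_to=4, level 1).
Iteration 2: join on id=4 -> c32 (id 4, reply_to=3, level 2).
Iteration 3: join on id=3 -> c38 (id 3, reply_to=1, level 3).
Iteration 4: join on id=1 -> c25 (id 1, reply_to=NULL, level 4).
Iteration 5: reply_to is NULL; no match; recursion stops.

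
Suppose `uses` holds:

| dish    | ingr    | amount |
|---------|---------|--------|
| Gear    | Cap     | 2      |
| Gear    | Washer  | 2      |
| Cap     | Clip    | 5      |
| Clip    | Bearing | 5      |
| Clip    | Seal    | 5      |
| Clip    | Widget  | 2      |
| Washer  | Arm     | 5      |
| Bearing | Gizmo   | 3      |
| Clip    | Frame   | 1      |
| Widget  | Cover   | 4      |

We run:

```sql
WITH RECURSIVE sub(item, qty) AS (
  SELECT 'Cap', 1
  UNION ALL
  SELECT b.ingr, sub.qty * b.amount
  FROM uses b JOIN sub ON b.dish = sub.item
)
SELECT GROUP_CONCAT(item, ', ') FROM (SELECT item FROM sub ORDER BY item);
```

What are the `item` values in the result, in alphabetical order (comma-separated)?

Bearing, Cap, Clip, Cover, Frame, Gizmo, Seal, Widget

Base: (Cap, qty=1).
Iteration 1: components of {Cap} -> Clip = 1*5 = 5.
Iteration 2: components of {Clip} -> Bearing = 5*5 = 25, Frame = 5*1 = 5, Seal = 5*5 = 25, Widget = 5*2 = 10.
Iteration 3: components of {Bearing,Frame,Seal,Widget} -> Cover = 10*4 = 40, Gizmo = 25*3 = 75.
Iteration 4: no further components; recursion stops.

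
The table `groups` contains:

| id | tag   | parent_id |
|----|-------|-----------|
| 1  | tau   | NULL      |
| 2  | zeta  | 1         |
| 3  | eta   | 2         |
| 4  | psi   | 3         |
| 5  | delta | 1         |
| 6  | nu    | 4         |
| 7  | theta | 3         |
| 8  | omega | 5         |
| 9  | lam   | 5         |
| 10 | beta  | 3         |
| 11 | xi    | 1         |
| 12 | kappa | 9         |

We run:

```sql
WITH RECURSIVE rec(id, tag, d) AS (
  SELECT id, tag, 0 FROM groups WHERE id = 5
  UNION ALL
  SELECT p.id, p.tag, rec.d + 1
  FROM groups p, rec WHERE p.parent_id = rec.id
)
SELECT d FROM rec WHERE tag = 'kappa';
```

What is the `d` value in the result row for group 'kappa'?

Base: id=5 (delta) at d 0.
Iteration 1: rows with parent_id in {5} -> omega (id 8, d 1), lam (id 9, d 1).
Iteration 2: rows with parent_id in {8,9} -> kappa (id 12, d 2).
Iteration 3: no rows with parent_id in {12}; recursion stops.

2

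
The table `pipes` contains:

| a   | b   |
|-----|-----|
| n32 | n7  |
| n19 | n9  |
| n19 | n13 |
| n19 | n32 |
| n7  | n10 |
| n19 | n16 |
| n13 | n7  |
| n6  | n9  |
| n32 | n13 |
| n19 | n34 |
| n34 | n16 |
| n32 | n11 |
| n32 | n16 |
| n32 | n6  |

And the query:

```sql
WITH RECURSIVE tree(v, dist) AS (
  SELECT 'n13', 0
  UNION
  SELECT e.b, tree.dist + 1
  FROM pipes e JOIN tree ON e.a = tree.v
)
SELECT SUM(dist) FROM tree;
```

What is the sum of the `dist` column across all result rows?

3

Base: (n13, dist=0).
Iteration 1: edges from {n13} -> (n7, dist=1).
Iteration 2: edges from {n7} -> (n10, dist=2).
Iteration 3: no outgoing edges from {n10}; recursion stops.
SUM(dist) = 0 + 1 + 2 = 3.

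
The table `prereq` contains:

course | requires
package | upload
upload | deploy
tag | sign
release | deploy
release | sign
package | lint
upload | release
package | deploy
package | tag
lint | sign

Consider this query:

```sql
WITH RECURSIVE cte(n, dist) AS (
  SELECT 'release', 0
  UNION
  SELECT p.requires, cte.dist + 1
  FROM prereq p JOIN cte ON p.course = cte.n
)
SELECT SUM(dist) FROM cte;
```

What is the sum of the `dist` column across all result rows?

Base: (release, dist=0).
Iteration 1: edges from {release} -> (deploy, dist=1), (sign, dist=1).
Iteration 2: no outgoing edges from {deploy,sign}; recursion stops.
SUM(dist) = 0 + 1 + 1 = 2.

2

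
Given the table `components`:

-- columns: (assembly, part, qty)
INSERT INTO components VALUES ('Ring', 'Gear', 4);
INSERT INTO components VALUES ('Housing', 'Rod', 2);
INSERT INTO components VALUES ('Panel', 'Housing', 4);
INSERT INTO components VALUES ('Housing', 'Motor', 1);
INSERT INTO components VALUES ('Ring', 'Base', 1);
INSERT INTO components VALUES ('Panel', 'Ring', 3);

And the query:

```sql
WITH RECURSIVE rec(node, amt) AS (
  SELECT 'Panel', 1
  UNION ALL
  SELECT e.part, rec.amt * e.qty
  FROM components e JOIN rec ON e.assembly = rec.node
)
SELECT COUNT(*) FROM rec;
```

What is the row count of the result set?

7

Base: (Panel, amt=1).
Iteration 1: components of {Panel} -> Housing = 1*4 = 4, Ring = 1*3 = 3.
Iteration 2: components of {Housing,Ring} -> Base = 3*1 = 3, Gear = 3*4 = 12, Motor = 4*1 = 4, Rod = 4*2 = 8.
Iteration 3: no further components; recursion stops.
Total rows emitted: 7.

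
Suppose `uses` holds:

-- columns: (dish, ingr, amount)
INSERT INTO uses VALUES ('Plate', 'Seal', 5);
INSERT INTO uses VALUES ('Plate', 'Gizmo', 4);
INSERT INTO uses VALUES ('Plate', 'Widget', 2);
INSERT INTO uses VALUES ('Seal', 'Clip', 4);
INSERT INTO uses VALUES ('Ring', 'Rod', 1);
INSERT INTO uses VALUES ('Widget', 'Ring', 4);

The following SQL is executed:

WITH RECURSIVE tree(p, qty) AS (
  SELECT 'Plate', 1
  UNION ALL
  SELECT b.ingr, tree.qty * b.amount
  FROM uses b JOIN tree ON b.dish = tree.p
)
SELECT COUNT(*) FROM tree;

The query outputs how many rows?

Base: (Plate, qty=1).
Iteration 1: components of {Plate} -> Gizmo = 1*4 = 4, Seal = 1*5 = 5, Widget = 1*2 = 2.
Iteration 2: components of {Gizmo,Seal,Widget} -> Clip = 5*4 = 20, Ring = 2*4 = 8.
Iteration 3: components of {Clip,Ring} -> Rod = 8*1 = 8.
Iteration 4: no further components; recursion stops.
Total rows emitted: 7.

7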